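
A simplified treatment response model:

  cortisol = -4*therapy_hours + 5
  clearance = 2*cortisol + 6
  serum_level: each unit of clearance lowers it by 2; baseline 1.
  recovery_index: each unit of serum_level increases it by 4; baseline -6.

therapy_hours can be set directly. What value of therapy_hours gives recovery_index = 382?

therapy_hours = 8

Substituting into the clearance equation gives clearance = -8*therapy_hours + 16.
So serum_level = 16*therapy_hours - 31.
recovery_index becomes 64*therapy_hours - 130.
Solve 64*therapy_hours - 130 = 382: therapy_hours = (382 + 130) / 64 = 8.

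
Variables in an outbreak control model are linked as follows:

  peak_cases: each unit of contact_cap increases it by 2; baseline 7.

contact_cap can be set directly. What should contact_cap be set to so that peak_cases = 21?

Solve 2*contact_cap + 7 = 21: contact_cap = (21 - 7) / 2 = 7.

contact_cap = 7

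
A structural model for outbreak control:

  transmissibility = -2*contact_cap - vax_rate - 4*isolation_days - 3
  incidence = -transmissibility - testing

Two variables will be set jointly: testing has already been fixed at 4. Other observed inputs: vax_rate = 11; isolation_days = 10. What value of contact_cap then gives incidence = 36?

contact_cap = -7

With testing held at 4:
Substituting into the transmissibility equation gives transmissibility = -2*contact_cap - 54.
Substituting into the incidence equation gives incidence = 2*contact_cap + 50.
Solve 2*contact_cap + 50 = 36: contact_cap = (36 - 50) / 2 = -7.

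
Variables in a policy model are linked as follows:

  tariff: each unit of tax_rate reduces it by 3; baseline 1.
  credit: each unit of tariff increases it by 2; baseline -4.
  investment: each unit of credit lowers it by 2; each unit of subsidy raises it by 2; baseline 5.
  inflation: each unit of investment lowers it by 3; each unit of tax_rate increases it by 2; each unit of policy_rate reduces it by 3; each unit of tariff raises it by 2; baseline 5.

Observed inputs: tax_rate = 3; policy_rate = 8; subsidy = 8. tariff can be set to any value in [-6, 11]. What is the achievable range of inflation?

-184 to 54

Intervening on tariff fixes its value directly, overriding its dependence on tax_rate.
Substituting into the investment equation gives investment = -4*tariff + 29.
Substituting into the inflation equation gives inflation = 14*tariff - 100.
Linear in tariff, so extremes are at the endpoints: tariff = -6 gives inflation = -184; tariff = 11 gives inflation = 54.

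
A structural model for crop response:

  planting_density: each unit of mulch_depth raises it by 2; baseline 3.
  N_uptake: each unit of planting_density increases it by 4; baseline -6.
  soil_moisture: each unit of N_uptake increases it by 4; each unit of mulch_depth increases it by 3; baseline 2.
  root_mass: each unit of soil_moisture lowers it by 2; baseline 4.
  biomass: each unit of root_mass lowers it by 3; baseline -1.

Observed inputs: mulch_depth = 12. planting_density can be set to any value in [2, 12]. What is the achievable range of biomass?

263 to 1223

Intervening on planting_density fixes its value directly, overriding its dependence on mulch_depth.
Substituting into the soil_moisture equation gives soil_moisture = 16*planting_density + 14.
Substituting into the root_mass equation gives root_mass = -32*planting_density - 24.
This gives biomass = 96*planting_density + 71.
Linear in planting_density, so extremes are at the endpoints: planting_density = 2 gives biomass = 263; planting_density = 12 gives biomass = 1223.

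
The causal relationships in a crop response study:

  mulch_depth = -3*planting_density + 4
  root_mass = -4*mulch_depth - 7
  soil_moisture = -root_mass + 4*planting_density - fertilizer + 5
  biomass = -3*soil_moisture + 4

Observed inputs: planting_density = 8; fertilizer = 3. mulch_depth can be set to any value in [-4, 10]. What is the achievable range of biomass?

Intervening on mulch_depth fixes its value directly, overriding its dependence on planting_density.
Substituting into the soil_moisture equation gives soil_moisture = 4*mulch_depth + 41.
Substituting into the biomass equation gives biomass = -12*mulch_depth - 119.
Linear in mulch_depth, so extremes are at the endpoints: mulch_depth = -4 gives biomass = -71; mulch_depth = 10 gives biomass = -239.

-239 to -71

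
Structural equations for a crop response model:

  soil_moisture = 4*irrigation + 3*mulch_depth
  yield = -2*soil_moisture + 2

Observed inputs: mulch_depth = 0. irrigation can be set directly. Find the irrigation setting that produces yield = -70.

irrigation = 9

Substituting into the soil_moisture equation gives soil_moisture = 4*irrigation.
This gives yield = -8*irrigation + 2.
Solve -8*irrigation + 2 = -70: irrigation = (-70 - 2) / -8 = 9.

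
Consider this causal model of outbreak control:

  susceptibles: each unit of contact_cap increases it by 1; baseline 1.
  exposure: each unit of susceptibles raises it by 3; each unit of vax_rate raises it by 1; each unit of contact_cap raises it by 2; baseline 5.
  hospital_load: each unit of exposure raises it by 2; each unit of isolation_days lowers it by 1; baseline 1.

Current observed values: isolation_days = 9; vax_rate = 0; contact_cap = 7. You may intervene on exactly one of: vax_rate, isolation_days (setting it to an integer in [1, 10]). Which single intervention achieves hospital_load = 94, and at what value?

set vax_rate = 8

Intervening on vax_rate: with other inputs at their observed values, hospital_load = 2*vax_rate + 78. Solving for 94 gives vax_rate = 8, within [1, 10].
Intervening on isolation_days: hospital_load = -isolation_days + 87. Reaching 94 requires isolation_days = -7, outside [1, 10].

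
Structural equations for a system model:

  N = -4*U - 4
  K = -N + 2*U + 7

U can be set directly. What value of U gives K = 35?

Substituting into the K equation gives K = 6*U + 11.
Solve 6*U + 11 = 35: U = (35 - 11) / 6 = 4.

U = 4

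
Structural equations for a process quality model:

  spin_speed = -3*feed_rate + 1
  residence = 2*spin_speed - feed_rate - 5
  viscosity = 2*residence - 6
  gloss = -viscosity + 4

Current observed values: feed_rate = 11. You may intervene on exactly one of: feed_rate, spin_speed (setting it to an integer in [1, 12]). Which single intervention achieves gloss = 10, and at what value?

Intervening on feed_rate: gloss = 14*feed_rate + 16. Reaching 10 requires feed_rate = -3/7, not an integer.
Intervening on spin_speed: with other inputs at their observed values, gloss = -4*spin_speed + 42. Solving for 10 gives spin_speed = 8, within [1, 12].

set spin_speed = 8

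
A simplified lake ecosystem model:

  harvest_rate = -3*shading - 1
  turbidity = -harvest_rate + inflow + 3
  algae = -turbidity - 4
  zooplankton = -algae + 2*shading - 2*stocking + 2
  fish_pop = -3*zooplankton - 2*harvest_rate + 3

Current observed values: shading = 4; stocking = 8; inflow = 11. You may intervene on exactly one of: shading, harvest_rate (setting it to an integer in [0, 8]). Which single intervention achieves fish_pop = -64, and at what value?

Intervening on shading: with other inputs at their observed values, fish_pop = -9*shading - 10. Solving for -64 gives shading = 6, within [0, 8].
Intervening on harvest_rate: fish_pop = harvest_rate - 33. Reaching -64 requires harvest_rate = -31, outside [0, 8].

set shading = 6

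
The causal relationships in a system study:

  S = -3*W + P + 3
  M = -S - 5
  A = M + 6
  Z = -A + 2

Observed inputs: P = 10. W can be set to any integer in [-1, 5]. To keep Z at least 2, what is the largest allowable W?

W = 4

Substituting into the S equation gives S = -3*W + 13.
This gives M = 3*W - 18.
So A = 3*W - 12.
Substituting into the Z equation gives Z = -3*W + 14.
Require -3*W + 14 ≥ 2, so W ≤ 4.
The largest integer in [-1, 5] satisfying this is 4.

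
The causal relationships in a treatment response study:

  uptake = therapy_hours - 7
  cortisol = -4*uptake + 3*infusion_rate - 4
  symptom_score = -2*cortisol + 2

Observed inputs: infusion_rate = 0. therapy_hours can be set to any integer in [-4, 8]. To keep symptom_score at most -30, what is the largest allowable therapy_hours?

Substituting into the cortisol equation gives cortisol = -4*therapy_hours + 24.
Substituting into the symptom_score equation gives symptom_score = 8*therapy_hours - 46.
Require 8*therapy_hours - 46 ≤ -30, so therapy_hours ≤ 2.
The largest integer in [-4, 8] satisfying this is 2.

therapy_hours = 2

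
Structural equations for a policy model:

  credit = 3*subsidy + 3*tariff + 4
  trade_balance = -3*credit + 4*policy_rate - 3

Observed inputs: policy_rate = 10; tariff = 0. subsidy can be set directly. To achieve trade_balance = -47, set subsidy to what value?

subsidy = 8

Substituting into the credit equation gives credit = 3*subsidy + 4.
Substituting into the trade_balance equation gives trade_balance = -9*subsidy + 25.
Solve -9*subsidy + 25 = -47: subsidy = (-47 - 25) / -9 = 8.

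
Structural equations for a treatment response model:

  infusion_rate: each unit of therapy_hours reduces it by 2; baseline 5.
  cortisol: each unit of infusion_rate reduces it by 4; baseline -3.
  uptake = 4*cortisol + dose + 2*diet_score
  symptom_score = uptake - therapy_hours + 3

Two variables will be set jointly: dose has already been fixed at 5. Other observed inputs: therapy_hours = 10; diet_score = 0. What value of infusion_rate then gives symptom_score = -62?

With dose held at 5:
Intervening on infusion_rate fixes its value directly, overriding its dependence on therapy_hours.
Substituting into the uptake equation gives uptake = -16*infusion_rate - 7.
symptom_score becomes -16*infusion_rate - 14.
Solve -16*infusion_rate - 14 = -62: infusion_rate = (-62 + 14) / -16 = 3.

infusion_rate = 3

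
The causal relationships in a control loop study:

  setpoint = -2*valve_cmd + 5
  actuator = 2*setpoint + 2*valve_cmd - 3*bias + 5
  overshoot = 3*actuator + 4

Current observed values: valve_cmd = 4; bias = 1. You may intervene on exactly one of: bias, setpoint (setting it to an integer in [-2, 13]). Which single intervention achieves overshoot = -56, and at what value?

set bias = 9

Intervening on bias: with other inputs at their observed values, overshoot = -9*bias + 25. Solving for -56 gives bias = 9, within [-2, 13].
Intervening on setpoint: overshoot = 6*setpoint + 34. Reaching -56 requires setpoint = -15, outside [-2, 13].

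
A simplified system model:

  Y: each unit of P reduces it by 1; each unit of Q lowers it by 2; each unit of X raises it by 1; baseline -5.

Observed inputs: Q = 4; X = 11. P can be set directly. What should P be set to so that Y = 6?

P = -8

Substituting into the Y equation gives Y = -P - 2.
Solve -P - 2 = 6: P = (6 + 2) / -1 = -8.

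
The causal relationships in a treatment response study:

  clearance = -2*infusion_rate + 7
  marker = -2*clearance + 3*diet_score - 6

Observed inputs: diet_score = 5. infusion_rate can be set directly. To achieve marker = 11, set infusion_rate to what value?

infusion_rate = 4

Substituting into the marker equation gives marker = 4*infusion_rate - 5.
Solve 4*infusion_rate - 5 = 11: infusion_rate = (11 + 5) / 4 = 4.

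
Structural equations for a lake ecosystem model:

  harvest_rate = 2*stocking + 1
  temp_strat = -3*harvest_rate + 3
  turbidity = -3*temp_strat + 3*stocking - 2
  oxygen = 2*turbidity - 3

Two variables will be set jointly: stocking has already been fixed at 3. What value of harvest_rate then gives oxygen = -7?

With stocking held at 3:
Intervening on harvest_rate fixes its value directly, overriding its dependence on stocking.
Substituting into the turbidity equation gives turbidity = 9*harvest_rate - 2.
Substituting into the oxygen equation gives oxygen = 18*harvest_rate - 7.
Solve 18*harvest_rate - 7 = -7: harvest_rate = (-7 + 7) / 18 = 0.

harvest_rate = 0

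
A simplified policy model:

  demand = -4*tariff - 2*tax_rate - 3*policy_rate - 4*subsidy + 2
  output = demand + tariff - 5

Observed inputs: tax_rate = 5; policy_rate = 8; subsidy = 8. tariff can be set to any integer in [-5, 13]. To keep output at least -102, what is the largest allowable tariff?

Substituting into the demand equation gives demand = -4*tariff - 64.
This gives output = -3*tariff - 69.
Require -3*tariff - 69 ≥ -102, so tariff ≤ 11.
The largest integer in [-5, 13] satisfying this is 11.

tariff = 11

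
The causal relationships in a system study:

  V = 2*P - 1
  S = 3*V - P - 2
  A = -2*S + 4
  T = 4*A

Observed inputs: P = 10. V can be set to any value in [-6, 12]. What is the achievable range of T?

-176 to 256

Intervening on V fixes its value directly, overriding its dependence on P.
Substituting into the S equation gives S = 3*V - 12.
This gives A = -6*V + 28.
So T = -24*V + 112.
Linear in V, so extremes are at the endpoints: V = -6 gives T = 256; V = 12 gives T = -176.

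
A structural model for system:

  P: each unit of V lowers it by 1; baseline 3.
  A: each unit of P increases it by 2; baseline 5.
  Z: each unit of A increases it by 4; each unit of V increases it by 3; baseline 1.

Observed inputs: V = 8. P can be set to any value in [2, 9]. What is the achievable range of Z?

61 to 117

Intervening on P fixes its value directly, overriding its dependence on V.
Substituting into the Z equation gives Z = 8*P + 45.
Linear in P, so extremes are at the endpoints: P = 2 gives Z = 61; P = 9 gives Z = 117.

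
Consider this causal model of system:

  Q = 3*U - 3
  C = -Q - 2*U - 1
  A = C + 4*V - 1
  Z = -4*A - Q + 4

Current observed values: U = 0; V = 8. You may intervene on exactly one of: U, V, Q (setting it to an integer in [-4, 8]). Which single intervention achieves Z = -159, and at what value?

Intervening on U: with other inputs at their observed values, Z = 17*U - 125. Solving for -159 gives U = -2, within [-4, 8].
Intervening on V: Z = -16*V + 3. Reaching -159 requires V = 81/8, not an integer.
Intervening on Q: Z = 3*Q - 116. Reaching -159 requires Q = -43/3, not an integer.

set U = -2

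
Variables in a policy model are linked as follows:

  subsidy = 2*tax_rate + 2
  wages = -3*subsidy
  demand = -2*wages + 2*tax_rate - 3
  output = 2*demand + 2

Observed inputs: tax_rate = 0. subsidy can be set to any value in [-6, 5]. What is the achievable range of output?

Intervening on subsidy fixes its value directly, overriding its dependence on tax_rate.
Substituting into the demand equation gives demand = 6*subsidy - 3.
This gives output = 12*subsidy - 4.
Linear in subsidy, so extremes are at the endpoints: subsidy = -6 gives output = -76; subsidy = 5 gives output = 56.

-76 to 56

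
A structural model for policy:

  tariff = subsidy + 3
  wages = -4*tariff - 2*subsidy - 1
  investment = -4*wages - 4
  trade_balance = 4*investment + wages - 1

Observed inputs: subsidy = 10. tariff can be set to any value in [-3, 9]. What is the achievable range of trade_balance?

118 to 838

Intervening on tariff fixes its value directly, overriding its dependence on subsidy.
Substituting into the wages equation gives wages = -4*tariff - 21.
Substituting into the investment equation gives investment = 16*tariff + 80.
So trade_balance = 60*tariff + 298.
Linear in tariff, so extremes are at the endpoints: tariff = -3 gives trade_balance = 118; tariff = 9 gives trade_balance = 838.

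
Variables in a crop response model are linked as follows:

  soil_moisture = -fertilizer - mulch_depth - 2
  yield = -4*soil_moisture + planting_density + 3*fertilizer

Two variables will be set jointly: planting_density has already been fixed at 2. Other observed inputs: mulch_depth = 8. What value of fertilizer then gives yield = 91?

With planting_density held at 2:
Substituting into the soil_moisture equation gives soil_moisture = -fertilizer - 10.
So yield = 7*fertilizer + 42.
Solve 7*fertilizer + 42 = 91: fertilizer = (91 - 42) / 7 = 7.

fertilizer = 7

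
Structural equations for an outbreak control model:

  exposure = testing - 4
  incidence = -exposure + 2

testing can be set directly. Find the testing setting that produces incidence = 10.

testing = -4

Substituting into the incidence equation gives incidence = -testing + 6.
Solve -testing + 6 = 10: testing = (10 - 6) / -1 = -4.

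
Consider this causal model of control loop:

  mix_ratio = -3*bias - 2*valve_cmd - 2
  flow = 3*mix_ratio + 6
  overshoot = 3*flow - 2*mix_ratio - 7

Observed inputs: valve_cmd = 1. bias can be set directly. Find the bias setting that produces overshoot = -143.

Substituting into the mix_ratio equation gives mix_ratio = -3*bias - 4.
Substituting into the flow equation gives flow = -9*bias - 6.
Substituting into the overshoot equation gives overshoot = -21*bias - 17.
Solve -21*bias - 17 = -143: bias = (-143 + 17) / -21 = 6.

bias = 6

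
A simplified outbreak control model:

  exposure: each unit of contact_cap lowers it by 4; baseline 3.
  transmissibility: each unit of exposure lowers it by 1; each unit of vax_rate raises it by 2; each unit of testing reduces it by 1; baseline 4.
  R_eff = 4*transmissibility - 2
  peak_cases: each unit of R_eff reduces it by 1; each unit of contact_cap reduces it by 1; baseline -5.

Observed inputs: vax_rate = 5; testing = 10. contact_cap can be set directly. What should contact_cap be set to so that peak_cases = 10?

Substituting into the transmissibility equation gives transmissibility = 4*contact_cap + 1.
Substituting into the R_eff equation gives R_eff = 16*contact_cap + 2.
Substituting into the peak_cases equation gives peak_cases = -17*contact_cap - 7.
Solve -17*contact_cap - 7 = 10: contact_cap = (10 + 7) / -17 = -1.

contact_cap = -1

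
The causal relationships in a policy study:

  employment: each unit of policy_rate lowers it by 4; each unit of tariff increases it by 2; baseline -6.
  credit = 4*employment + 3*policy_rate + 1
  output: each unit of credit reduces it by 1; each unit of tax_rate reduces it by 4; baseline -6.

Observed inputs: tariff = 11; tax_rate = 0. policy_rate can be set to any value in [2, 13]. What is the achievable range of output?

-45 to 98

Substituting into the employment equation gives employment = -4*policy_rate + 16.
Substituting into the credit equation gives credit = -13*policy_rate + 65.
Substituting into the output equation gives output = 13*policy_rate - 71.
Linear in policy_rate, so extremes are at the endpoints: policy_rate = 2 gives output = -45; policy_rate = 13 gives output = 98.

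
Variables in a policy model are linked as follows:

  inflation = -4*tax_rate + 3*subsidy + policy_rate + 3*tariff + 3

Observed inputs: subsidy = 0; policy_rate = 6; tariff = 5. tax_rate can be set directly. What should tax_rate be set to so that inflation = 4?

tax_rate = 5

Substituting into the inflation equation gives inflation = -4*tax_rate + 24.
Solve -4*tax_rate + 24 = 4: tax_rate = (4 - 24) / -4 = 5.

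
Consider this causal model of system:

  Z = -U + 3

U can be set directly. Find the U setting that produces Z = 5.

U = -2

Solve -U + 3 = 5: U = (5 - 3) / -1 = -2.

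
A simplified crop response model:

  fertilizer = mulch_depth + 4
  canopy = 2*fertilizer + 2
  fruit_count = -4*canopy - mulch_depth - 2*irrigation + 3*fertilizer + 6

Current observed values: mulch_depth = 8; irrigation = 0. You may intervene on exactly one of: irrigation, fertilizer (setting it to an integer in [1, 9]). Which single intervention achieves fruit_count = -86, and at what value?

set irrigation = 8

Intervening on irrigation: with other inputs at their observed values, fruit_count = -2*irrigation - 70. Solving for -86 gives irrigation = 8, within [1, 9].
Intervening on fertilizer: fruit_count = -5*fertilizer - 10. Reaching -86 requires fertilizer = 76/5, not an integer.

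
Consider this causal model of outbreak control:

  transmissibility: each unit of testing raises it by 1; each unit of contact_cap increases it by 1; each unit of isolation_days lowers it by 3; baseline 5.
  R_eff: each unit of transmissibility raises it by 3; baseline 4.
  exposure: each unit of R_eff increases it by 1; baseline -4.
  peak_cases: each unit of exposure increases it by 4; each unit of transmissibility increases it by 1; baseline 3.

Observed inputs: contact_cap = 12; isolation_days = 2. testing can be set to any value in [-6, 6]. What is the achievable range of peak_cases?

Substituting into the transmissibility equation gives transmissibility = testing + 11.
Substituting into the R_eff equation gives R_eff = 3*testing + 37.
Substituting into the exposure equation gives exposure = 3*testing + 33.
Substituting into the peak_cases equation gives peak_cases = 13*testing + 146.
Linear in testing, so extremes are at the endpoints: testing = -6 gives peak_cases = 68; testing = 6 gives peak_cases = 224.

68 to 224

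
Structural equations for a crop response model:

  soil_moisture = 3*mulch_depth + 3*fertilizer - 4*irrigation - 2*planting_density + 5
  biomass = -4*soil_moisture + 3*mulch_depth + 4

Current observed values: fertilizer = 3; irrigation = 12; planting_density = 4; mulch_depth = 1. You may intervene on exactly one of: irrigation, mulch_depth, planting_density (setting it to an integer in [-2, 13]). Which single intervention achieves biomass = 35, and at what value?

Intervening on irrigation: with other inputs at their observed values, biomass = 16*irrigation - 29. Solving for 35 gives irrigation = 4, within [-2, 13].
Intervening on mulch_depth: biomass = -9*mulch_depth + 172. Reaching 35 requires mulch_depth = 137/9, not an integer.
Intervening on planting_density: biomass = 8*planting_density + 131. Reaching 35 requires planting_density = -12, outside [-2, 13].

set irrigation = 4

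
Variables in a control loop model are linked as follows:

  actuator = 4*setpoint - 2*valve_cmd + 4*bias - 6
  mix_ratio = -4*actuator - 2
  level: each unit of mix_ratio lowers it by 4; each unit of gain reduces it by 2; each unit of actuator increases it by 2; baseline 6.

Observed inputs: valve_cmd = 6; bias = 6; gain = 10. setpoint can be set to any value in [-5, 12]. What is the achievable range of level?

-258 to 966

Substituting into the actuator equation gives actuator = 4*setpoint + 6.
This gives mix_ratio = -16*setpoint - 26.
Substituting into the level equation gives level = 72*setpoint + 102.
Linear in setpoint, so extremes are at the endpoints: setpoint = -5 gives level = -258; setpoint = 12 gives level = 966.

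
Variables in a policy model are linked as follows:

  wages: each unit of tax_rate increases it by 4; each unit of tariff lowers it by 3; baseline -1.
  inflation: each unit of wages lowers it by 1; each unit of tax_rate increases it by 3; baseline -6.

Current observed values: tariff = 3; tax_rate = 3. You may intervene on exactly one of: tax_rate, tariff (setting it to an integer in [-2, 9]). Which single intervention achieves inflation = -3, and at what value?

Intervening on tax_rate: with other inputs at their observed values, inflation = -tax_rate + 4. Solving for -3 gives tax_rate = 7, within [-2, 9].
Intervening on tariff: inflation = 3*tariff - 8. Reaching -3 requires tariff = 5/3, not an integer.

set tax_rate = 7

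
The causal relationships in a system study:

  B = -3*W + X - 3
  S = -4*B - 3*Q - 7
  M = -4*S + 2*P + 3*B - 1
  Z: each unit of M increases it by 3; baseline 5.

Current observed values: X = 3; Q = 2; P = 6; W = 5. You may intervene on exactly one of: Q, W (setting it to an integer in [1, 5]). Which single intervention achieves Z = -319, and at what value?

Intervening on Q: Z = 36*Q - 733. Reaching -319 requires Q = 23/2, not an integer.
Intervening on W: with other inputs at their observed values, Z = -171*W + 194. Solving for -319 gives W = 3, within [1, 5].

set W = 3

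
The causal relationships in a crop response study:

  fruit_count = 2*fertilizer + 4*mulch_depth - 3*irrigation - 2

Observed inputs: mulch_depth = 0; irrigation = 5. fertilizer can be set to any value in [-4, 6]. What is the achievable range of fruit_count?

-25 to -5

Substituting into the fruit_count equation gives fruit_count = 2*fertilizer - 17.
Linear in fertilizer, so extremes are at the endpoints: fertilizer = -4 gives fruit_count = -25; fertilizer = 6 gives fruit_count = -5.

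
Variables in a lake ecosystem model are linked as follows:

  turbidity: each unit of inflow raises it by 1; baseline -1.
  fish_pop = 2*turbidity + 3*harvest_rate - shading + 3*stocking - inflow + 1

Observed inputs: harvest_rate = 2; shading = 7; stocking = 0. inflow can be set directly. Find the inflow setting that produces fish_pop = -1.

inflow = 1

Substituting into the fish_pop equation gives fish_pop = inflow - 2.
Solve inflow - 2 = -1: inflow = (-1 + 2) / 1 = 1.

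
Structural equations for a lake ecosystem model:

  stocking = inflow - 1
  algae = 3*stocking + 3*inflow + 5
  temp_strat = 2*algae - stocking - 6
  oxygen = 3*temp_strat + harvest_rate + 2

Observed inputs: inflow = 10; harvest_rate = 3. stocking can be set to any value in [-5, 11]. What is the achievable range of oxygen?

Intervening on stocking fixes its value directly, overriding its dependence on inflow.
Substituting into the algae equation gives algae = 3*stocking + 35.
This gives temp_strat = 5*stocking + 64.
oxygen becomes 15*stocking + 197.
Linear in stocking, so extremes are at the endpoints: stocking = -5 gives oxygen = 122; stocking = 11 gives oxygen = 362.

122 to 362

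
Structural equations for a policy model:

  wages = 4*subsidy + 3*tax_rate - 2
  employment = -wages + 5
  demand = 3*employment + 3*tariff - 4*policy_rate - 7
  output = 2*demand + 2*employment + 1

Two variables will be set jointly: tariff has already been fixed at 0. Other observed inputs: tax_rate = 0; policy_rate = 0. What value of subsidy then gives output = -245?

With tariff held at 0:
Substituting into the wages equation gives wages = 4*subsidy - 2.
So employment = -4*subsidy + 7.
Substituting into the demand equation gives demand = -12*subsidy + 14.
So output = -32*subsidy + 43.
Solve -32*subsidy + 43 = -245: subsidy = (-245 - 43) / -32 = 9.

subsidy = 9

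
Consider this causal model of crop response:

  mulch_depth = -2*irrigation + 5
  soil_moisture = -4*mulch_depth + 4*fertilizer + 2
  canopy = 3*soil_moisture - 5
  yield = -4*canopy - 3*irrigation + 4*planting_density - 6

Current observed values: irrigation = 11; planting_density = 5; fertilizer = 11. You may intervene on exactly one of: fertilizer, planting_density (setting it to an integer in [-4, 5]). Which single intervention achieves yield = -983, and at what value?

set fertilizer = 3

Intervening on fertilizer: with other inputs at their observed values, yield = -48*fertilizer - 839. Solving for -983 gives fertilizer = 3, within [-4, 5].
Intervening on planting_density: yield = 4*planting_density - 1387. Reaching -983 requires planting_density = 101, outside [-4, 5].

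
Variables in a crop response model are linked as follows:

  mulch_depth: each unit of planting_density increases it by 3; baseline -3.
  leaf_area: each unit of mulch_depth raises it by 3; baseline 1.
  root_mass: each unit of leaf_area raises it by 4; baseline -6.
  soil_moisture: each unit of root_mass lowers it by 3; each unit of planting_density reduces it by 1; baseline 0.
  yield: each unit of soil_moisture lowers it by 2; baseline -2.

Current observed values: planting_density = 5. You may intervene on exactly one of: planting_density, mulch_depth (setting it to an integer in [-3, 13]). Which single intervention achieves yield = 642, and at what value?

Intervening on planting_density: with other inputs at their observed values, yield = 218*planting_density - 230. Solving for 642 gives planting_density = 4, within [-3, 13].
Intervening on mulch_depth: yield = 72*mulch_depth - 4. Reaching 642 requires mulch_depth = 323/36, not an integer.

set planting_density = 4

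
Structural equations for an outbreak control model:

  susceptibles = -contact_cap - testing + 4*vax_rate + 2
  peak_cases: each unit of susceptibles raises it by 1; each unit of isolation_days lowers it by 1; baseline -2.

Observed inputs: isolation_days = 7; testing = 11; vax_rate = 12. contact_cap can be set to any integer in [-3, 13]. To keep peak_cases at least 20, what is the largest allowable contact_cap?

Substituting into the susceptibles equation gives susceptibles = -contact_cap + 39.
Substituting into the peak_cases equation gives peak_cases = -contact_cap + 30.
Require -contact_cap + 30 ≥ 20, so contact_cap ≤ 10.
The largest integer in [-3, 13] satisfying this is 10.

contact_cap = 10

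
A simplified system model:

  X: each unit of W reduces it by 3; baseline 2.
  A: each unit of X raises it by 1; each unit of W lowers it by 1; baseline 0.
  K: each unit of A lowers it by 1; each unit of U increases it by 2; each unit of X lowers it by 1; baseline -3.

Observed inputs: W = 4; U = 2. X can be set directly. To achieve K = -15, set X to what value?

Intervening on X fixes its value directly, overriding its dependence on W.
Substituting into the A equation gives A = X - 4.
So K = -2*X + 5.
Solve -2*X + 5 = -15: X = (-15 - 5) / -2 = 10.

X = 10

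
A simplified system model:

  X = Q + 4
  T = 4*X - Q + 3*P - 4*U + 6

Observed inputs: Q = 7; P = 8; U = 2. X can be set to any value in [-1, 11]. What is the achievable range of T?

Intervening on X fixes its value directly, overriding its dependence on Q.
Substituting into the T equation gives T = 4*X + 15.
Linear in X, so extremes are at the endpoints: X = -1 gives T = 11; X = 11 gives T = 59.

11 to 59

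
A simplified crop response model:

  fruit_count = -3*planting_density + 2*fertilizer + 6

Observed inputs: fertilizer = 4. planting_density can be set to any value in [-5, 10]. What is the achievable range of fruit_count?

Substituting into the fruit_count equation gives fruit_count = -3*planting_density + 14.
Linear in planting_density, so extremes are at the endpoints: planting_density = -5 gives fruit_count = 29; planting_density = 10 gives fruit_count = -16.

-16 to 29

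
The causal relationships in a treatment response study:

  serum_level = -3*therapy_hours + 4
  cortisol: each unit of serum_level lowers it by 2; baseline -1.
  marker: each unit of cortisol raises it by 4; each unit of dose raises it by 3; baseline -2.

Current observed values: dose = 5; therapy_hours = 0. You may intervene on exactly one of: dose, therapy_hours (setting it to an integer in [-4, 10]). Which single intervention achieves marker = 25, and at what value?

set therapy_hours = 2

Intervening on dose: marker = 3*dose - 38. Reaching 25 requires dose = 21, outside [-4, 10].
Intervening on therapy_hours: with other inputs at their observed values, marker = 24*therapy_hours - 23. Solving for 25 gives therapy_hours = 2, within [-4, 10].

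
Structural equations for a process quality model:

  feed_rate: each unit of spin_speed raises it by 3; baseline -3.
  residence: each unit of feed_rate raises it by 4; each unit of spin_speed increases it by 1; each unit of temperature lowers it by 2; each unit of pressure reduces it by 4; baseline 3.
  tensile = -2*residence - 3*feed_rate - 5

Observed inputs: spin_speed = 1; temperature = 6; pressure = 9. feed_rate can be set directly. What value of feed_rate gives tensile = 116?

feed_rate = -3

Intervening on feed_rate fixes its value directly, overriding its dependence on spin_speed.
Substituting into the residence equation gives residence = 4*feed_rate - 44.
This gives tensile = -11*feed_rate + 83.
Solve -11*feed_rate + 83 = 116: feed_rate = (116 - 83) / -11 = -3.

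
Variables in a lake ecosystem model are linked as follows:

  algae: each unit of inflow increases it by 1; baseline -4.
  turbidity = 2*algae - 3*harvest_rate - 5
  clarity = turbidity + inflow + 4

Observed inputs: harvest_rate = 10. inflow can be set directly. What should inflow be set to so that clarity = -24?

Substituting into the turbidity equation gives turbidity = 2*inflow - 43.
This gives clarity = 3*inflow - 39.
Solve 3*inflow - 39 = -24: inflow = (-24 + 39) / 3 = 5.

inflow = 5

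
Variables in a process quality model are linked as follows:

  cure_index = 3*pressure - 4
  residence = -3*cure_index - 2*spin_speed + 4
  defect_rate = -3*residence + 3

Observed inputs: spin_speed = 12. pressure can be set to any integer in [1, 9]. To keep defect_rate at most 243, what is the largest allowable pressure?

Substituting into the residence equation gives residence = -9*pressure - 8.
defect_rate becomes 27*pressure + 27.
Require 27*pressure + 27 ≤ 243, so pressure ≤ 8.
The largest integer in [1, 9] satisfying this is 8.

pressure = 8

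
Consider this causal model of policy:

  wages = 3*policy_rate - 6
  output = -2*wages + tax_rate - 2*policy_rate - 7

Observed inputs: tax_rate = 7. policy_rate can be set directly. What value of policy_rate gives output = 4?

Substituting into the output equation gives output = -8*policy_rate + 12.
Solve -8*policy_rate + 12 = 4: policy_rate = (4 - 12) / -8 = 1.

policy_rate = 1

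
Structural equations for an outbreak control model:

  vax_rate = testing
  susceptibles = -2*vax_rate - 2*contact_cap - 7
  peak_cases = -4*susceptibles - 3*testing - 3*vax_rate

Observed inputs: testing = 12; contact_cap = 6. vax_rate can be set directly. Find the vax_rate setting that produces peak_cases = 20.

Intervening on vax_rate fixes its value directly, overriding its dependence on testing.
Substituting into the susceptibles equation gives susceptibles = -2*vax_rate - 19.
This gives peak_cases = 5*vax_rate + 40.
Solve 5*vax_rate + 40 = 20: vax_rate = (20 - 40) / 5 = -4.

vax_rate = -4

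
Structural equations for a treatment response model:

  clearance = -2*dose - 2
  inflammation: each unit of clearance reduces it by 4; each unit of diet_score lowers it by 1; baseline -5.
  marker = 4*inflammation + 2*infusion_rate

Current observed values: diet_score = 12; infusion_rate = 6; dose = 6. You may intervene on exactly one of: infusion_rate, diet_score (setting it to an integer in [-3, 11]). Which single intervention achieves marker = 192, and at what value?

Intervening on infusion_rate: marker = 2*infusion_rate + 156. Reaching 192 requires infusion_rate = 18, outside [-3, 11].
Intervening on diet_score: with other inputs at their observed values, marker = -4*diet_score + 216. Solving for 192 gives diet_score = 6, within [-3, 11].

set diet_score = 6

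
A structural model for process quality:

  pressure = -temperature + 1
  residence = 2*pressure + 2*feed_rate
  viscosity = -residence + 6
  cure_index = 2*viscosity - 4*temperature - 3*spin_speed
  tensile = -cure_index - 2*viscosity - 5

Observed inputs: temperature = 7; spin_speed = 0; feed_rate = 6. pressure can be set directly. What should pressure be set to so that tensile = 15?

Intervening on pressure fixes its value directly, overriding its dependence on temperature.
Substituting into the residence equation gives residence = 2*pressure + 12.
Substituting into the viscosity equation gives viscosity = -2*pressure - 6.
Substituting into the cure_index equation gives cure_index = -4*pressure - 40.
So tensile = 8*pressure + 47.
Solve 8*pressure + 47 = 15: pressure = (15 - 47) / 8 = -4.

pressure = -4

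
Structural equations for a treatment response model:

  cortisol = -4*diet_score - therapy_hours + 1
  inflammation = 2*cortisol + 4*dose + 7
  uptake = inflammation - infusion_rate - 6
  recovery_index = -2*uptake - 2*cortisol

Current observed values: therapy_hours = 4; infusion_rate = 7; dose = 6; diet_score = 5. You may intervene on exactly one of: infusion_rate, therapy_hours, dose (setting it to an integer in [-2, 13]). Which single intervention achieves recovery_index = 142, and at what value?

Intervening on infusion_rate: recovery_index = 2*infusion_rate + 88. Reaching 142 requires infusion_rate = 27, outside [-2, 13].
Intervening on therapy_hours: recovery_index = 6*therapy_hours + 78. Reaching 142 requires therapy_hours = 32/3, not an integer.
Intervening on dose: with other inputs at their observed values, recovery_index = -8*dose + 150. Solving for 142 gives dose = 1, within [-2, 13].

set dose = 1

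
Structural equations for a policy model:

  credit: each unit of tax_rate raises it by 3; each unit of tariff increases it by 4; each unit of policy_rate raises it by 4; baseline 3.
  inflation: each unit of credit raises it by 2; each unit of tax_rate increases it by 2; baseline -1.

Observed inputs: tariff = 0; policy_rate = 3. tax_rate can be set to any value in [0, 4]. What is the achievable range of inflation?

Substituting into the credit equation gives credit = 3*tax_rate + 15.
inflation becomes 8*tax_rate + 29.
Linear in tax_rate, so extremes are at the endpoints: tax_rate = 0 gives inflation = 29; tax_rate = 4 gives inflation = 61.

29 to 61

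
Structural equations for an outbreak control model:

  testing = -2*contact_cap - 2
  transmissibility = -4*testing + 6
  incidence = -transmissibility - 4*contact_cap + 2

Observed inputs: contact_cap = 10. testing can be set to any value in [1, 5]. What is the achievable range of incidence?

Intervening on testing fixes its value directly, overriding its dependence on contact_cap.
Substituting into the incidence equation gives incidence = 4*testing - 44.
Linear in testing, so extremes are at the endpoints: testing = 1 gives incidence = -40; testing = 5 gives incidence = -24.

-40 to -24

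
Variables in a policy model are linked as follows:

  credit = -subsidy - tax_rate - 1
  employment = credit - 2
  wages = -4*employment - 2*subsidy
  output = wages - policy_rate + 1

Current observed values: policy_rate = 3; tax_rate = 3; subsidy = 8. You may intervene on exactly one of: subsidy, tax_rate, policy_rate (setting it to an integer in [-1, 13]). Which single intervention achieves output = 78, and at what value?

Intervening on subsidy: output = 2*subsidy + 22. Reaching 78 requires subsidy = 28, outside [-1, 13].
Intervening on tax_rate: with other inputs at their observed values, output = 4*tax_rate + 26. Solving for 78 gives tax_rate = 13, within [-1, 13].
Intervening on policy_rate: output = -policy_rate + 41. Reaching 78 requires policy_rate = -37, outside [-1, 13].

set tax_rate = 13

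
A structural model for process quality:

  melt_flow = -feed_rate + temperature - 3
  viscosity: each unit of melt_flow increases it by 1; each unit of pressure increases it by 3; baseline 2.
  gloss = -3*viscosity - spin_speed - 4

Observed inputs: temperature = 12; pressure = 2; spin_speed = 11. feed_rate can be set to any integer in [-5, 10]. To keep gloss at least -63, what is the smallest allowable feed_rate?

feed_rate = 1

Substituting into the melt_flow equation gives melt_flow = -feed_rate + 9.
This gives viscosity = -feed_rate + 17.
gloss becomes 3*feed_rate - 66.
Require 3*feed_rate - 66 ≥ -63, so feed_rate ≥ 1.
The smallest integer in [-5, 10] satisfying this is 1.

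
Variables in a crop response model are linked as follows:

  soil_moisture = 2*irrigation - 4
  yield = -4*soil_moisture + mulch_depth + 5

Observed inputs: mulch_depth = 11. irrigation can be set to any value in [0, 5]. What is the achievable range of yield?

Substituting into the yield equation gives yield = -8*irrigation + 32.
Linear in irrigation, so extremes are at the endpoints: irrigation = 0 gives yield = 32; irrigation = 5 gives yield = -8.

-8 to 32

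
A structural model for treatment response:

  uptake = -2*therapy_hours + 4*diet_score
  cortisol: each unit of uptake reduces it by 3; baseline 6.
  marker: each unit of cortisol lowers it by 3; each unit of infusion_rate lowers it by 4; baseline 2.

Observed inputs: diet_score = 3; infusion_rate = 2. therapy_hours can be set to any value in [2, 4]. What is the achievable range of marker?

Substituting into the uptake equation gives uptake = -2*therapy_hours + 12.
This gives cortisol = 6*therapy_hours - 30.
Substituting into the marker equation gives marker = -18*therapy_hours + 84.
Linear in therapy_hours, so extremes are at the endpoints: therapy_hours = 2 gives marker = 48; therapy_hours = 4 gives marker = 12.

12 to 48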